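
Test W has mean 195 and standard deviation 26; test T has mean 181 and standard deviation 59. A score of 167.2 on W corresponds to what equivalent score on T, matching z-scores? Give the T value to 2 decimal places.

T = 117.92

z = (167.2 − 195)/26 ≈ -1.0692.
T = 181 + z·59 = 181 + (167.2 − 195)·59/26 ≈ 117.92.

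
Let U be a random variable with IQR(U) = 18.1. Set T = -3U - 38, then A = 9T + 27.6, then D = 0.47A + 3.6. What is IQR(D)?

IQR(T) = |-3|·18.1 = 54.3.
IQR(A) = |9|·54.3 = 488.7.
IQR(D) = |0.47|·488.7 = 229.689.

IQR(D) = 229.689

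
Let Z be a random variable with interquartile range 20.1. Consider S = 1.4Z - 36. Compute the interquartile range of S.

Under S = aZ + b, IQR(S) = |a|·IQR(Z) = |1.4|·20.1 = 28.14 (shifts cancel; spread scales by |a|).

IQR(S) = 28.14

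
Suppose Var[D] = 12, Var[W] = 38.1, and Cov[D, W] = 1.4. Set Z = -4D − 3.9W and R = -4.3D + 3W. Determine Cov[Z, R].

By bilinearity, Cov[Z, R] = ac·Var[D] + bd·Var[W] + (ad+bc)·Cov[D, W], with a=-4, b=-3.9, c=-4.3, d=3.
ac·Var[D] = (-4)·(-4.3)·12 = 206.4
bd·Var[W] = (-3.9)·3·38.1 = -445.77
(ad+bc)·Cov[D, W] = (4.77)·1.4 = 6.678
Cov[Z, R] = 206.4 + (-445.77) + 6.678 = -232.692.

Cov[Z, R] = -232.692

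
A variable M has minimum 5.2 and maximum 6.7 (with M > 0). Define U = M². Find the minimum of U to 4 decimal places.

min(U) = 27.04

M² is increasing on this domain, so min(U) comes from min(M) = 5.2: min(U) = square(5.2) = 27.04.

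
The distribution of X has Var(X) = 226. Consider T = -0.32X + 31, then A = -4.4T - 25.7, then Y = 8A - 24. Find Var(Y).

Var(Y) = 28674.359296

Var(T) = (-0.32)²·226 = 23.1424.
Var(A) = (-4.4)²·23.1424 = 448.036864.
Var(Y) = 8²·448.036864 = 28674.359296.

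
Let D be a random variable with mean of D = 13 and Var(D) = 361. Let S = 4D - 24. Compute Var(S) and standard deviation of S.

Var(S) = 5776, standard deviation of S = 76

S = 4D - 24 is linear with a = 4, b = -24.
Var(S) = a²·Var(D) = 4²·361 = 5776 (the additive constant -24 does not affect variance).
standard deviation of D = √361 = 19.
standard deviation of S = |a|·standard deviation of D = |4|·19 = 76.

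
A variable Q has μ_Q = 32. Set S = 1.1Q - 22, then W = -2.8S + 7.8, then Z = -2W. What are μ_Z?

μ_Z = 58.32

μ_S = 1.1·32 + (-22) = 13.2.
μ_W = (-2.8)·13.2 + 7.8 = -29.16.
μ_Z = (-2)·(-29.16) = 58.32.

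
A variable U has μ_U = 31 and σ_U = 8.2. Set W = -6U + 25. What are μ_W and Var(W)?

W = -6U + 25 is linear with a = -6, b = 25.
μ_W = a·μ_U + b = (-6)·31 + 25 = -161.
Var(U) = 8.2² = 67.24.
Var(W) = a²·Var(U) = (-6)²·67.24 = 2420.64 (the additive constant 25 does not affect variance).

μ_W = -161, Var(W) = 2420.64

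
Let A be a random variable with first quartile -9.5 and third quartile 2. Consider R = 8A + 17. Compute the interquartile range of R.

IQR(R) = 92

IQR of A = Q3 − Q1 = 2 − (-9.5) = 11.5.
Under R = aA + b, IQR(R) = |a|·IQR(A) = |8|·11.5 = 92 (shifts cancel; spread scales by |a|).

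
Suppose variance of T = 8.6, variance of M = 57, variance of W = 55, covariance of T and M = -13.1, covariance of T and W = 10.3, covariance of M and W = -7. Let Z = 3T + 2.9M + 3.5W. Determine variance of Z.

variance of Z = 1076.78

variance of Z = a²·variance of T + b²·variance of M + c²·variance of W + 2ab·covariance of T and M + 2ac·covariance of T and W + 2bc·covariance of M and W, with a = 3, b = 2.9, c = 3.5.
= 77.4 + 479.37 + 673.75 + (-227.94) + 216.3 + (-142.1)
= 1076.78.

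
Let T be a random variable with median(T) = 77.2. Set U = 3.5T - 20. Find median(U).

A linear map preserves order up to sign, so median(U) = a·median(T) + b = 3.5·77.2 + (-20) = 250.2.

median(U) = 250.2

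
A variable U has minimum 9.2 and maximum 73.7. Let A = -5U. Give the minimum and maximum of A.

a = -5 < 0, so order reverses: min(A) = a·max(U)+b = (-5)·73.7 = -368.5; max(A) = a·min(U)+b = (-5)·9.2 = -46.

min(A) = -368.5, max(A) = -46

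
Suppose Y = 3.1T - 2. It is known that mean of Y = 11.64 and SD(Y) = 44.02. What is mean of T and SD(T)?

From Y = 3.1T - 2: mean of Y = a·mean of T + b, so mean of T = (mean of Y − b)/a = (11.64 − (-2))/3.1 = 4.4.
SD(Y) = |a|·SD(T), so SD(T) = 44.02/|3.1| = 14.2.

mean of T = 4.4, SD(T) = 14.2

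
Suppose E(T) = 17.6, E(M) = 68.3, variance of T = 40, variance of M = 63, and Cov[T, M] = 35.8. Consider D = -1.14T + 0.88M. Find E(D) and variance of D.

E(D) = (-1.14)·E(T) + 0.88·E(M) = (-1.14)·17.6 + 0.88·68.3 = 40.04.
variance of D = a²·variance of T + b²·variance of M + 2ab·Cov[T, M] with a = -1.14, b = 0.88.
= (-1.14)²·40 + 0.88²·63 + 2·(-1.14)·0.88·35.8
= 51.984 + 48.7872 + (-71.82912) = 28.94208.

E(D) = 40.04, variance of D = 28.94208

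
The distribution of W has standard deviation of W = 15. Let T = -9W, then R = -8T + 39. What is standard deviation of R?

standard deviation of T = |-9|·15 = 135.
standard deviation of R = |-8|·135 = 1080.

standard deviation of R = 1080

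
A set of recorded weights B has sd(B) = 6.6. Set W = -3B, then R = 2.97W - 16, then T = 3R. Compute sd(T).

sd(T) = 176.418

sd(W) = |-3|·6.6 = 19.8.
sd(R) = |2.97|·19.8 = 58.806.
sd(T) = |3|·58.806 = 176.418.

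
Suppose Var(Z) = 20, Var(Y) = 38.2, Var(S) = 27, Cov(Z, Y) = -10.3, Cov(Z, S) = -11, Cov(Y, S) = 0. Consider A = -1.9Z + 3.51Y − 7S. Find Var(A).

Var(A) = 1710.60922

Var(A) = a²·Var(Z) + b²·Var(Y) + c²·Var(S) + 2ab·Cov(Z, Y) + 2ac·Cov(Z, S) + 2bc·Cov(Y, S), with a = -1.9, b = 3.51, c = -7.
= 72.2 + 470.62782 + 1323 + 137.3814 + (-292.6) + 0
= 1710.60922.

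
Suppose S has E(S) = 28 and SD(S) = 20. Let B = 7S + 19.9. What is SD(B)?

SD(B) = 140

B = 7S + 19.9 is linear with a = 7, b = 19.9.
SD(B) = |a|·SD(S) = |7|·20 = 140.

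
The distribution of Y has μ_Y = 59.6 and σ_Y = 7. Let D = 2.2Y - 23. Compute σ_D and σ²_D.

D = 2.2Y - 23 is linear with a = 2.2, b = -23.
σ_D = |a|·σ_Y = |2.2|·7 = 15.4.
σ²_Y = 7² = 49.
σ²_D = a²·σ²_Y = 2.2²·49 = 237.16 (the additive constant -23 does not affect variance).

σ_D = 15.4, σ²_D = 237.16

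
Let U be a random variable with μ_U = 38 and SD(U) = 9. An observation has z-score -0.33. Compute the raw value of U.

U = 35.03

U = μ_U + z·SD(U) = 38 + (-0.33)·9 = 35.03.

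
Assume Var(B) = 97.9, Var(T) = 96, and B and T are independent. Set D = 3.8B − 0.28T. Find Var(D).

Var(D) = a²·Var(B) + b²·Var(T) + 2ab·Cov[B, T] with a = 3.8, b = -0.28.
Independence gives Cov[B, T] = 0.
= 3.8²·97.9 + (-0.28)²·96 + 2·3.8·(-0.28)·0
= 1413.676 + 7.5264 + 0 = 1421.2024.

Var(D) = 1421.2024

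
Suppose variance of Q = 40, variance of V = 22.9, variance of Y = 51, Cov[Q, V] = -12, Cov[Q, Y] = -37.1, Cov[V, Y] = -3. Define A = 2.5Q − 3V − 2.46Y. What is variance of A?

variance of A = a²·variance of Q + b²·variance of V + c²·variance of Y + 2ab·Cov[Q, V] + 2ac·Cov[Q, Y] + 2bc·Cov[V, Y], with a = 2.5, b = -3, c = -2.46.
= 250 + 206.1 + 308.6316 + 180 + 456.33 + (-44.28)
= 1356.7816.

variance of A = 1356.7816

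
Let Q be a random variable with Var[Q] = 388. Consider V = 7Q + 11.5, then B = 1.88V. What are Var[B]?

Var[B] = 67196.0128

Var[V] = 7²·388 = 19012.
Var[B] = 1.88²·19012 = 67196.0128.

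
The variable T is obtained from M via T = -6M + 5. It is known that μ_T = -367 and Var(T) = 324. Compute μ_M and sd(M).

μ_M = 62, sd(M) = 3

From T = -6M + 5: μ_T = a·μ_M + b, so μ_M = (μ_T − b)/a = (-367 − 5)/(-6) = 62.
sd(T) = √324 = 18.
sd(T) = |a|·sd(M), so sd(M) = 18/|-6| = 3.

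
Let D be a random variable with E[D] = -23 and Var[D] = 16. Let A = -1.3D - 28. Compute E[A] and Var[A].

E[A] = 1.9, Var[A] = 27.04

A = -1.3D - 28 is linear with a = -1.3, b = -28.
E[A] = a·E[D] + b = (-1.3)·(-23) + (-28) = 1.9.
Var[A] = a²·Var[D] = (-1.3)²·16 = 27.04 (the additive constant -28 does not affect variance).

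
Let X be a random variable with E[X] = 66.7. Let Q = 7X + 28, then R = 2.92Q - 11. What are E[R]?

E[Q] = 7·66.7 + 28 = 494.9.
E[R] = 2.92·494.9 + (-11) = 1434.108.

E[R] = 1434.108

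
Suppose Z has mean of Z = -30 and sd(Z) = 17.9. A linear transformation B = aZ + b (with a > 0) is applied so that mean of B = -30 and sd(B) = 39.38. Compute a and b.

sd(B) = a·sd(Z) (a > 0), so a = 39.38/17.9 = 2.2.
mean of B = a·mean of Z + b, so b = -30 − 2.2·(-30) = 36.

a = 2.2, b = 36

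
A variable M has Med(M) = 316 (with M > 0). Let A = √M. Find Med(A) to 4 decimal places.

Med(A) = 17.7764

√M is monotone on this domain, so Med(A) = √(316) ≈ 17.7764.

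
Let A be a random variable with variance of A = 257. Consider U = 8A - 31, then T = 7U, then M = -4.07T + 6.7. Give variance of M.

variance of M = 13350514.2848

variance of U = 8²·257 = 16448.
variance of T = 7²·16448 = 805952.
variance of M = (-4.07)²·805952 = 13350514.2848.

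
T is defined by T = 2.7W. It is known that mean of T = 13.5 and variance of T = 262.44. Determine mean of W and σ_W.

mean of W = 5, σ_W = 6

From T = 2.7W: mean of T = a·mean of W + b, so mean of W = (mean of T − b)/a = (13.5 − 0)/2.7 = 5.
σ_T = √262.44 = 16.2.
σ_T = |a|·σ_W, so σ_W = 16.2/|2.7| = 6.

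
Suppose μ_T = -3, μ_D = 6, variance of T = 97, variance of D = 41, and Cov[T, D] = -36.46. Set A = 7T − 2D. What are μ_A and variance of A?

μ_A = 7·μ_T + (-2)·μ_D = 7·(-3) + (-2)·6 = -33.
variance of A = a²·variance of T + b²·variance of D + 2ab·Cov[T, D] with a = 7, b = -2.
= 7²·97 + (-2)²·41 + 2·7·(-2)·(-36.46)
= 4753 + 164 + 1020.88 = 5937.88.

μ_A = -33, variance of A = 5937.88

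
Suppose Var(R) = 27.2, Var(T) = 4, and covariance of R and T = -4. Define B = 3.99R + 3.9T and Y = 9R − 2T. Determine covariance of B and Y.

By bilinearity, covariance of B and Y = ac·Var(R) + bd·Var(T) + (ad+bc)·covariance of R and T, with a=3.99, b=3.9, c=9, d=-2.
ac·Var(R) = 3.99·9·27.2 = 976.752
bd·Var(T) = 3.9·(-2)·4 = -31.2
(ad+bc)·covariance of R and T = (27.12)·(-4) = -108.48
covariance of B and Y = 976.752 + (-31.2) + (-108.48) = 837.072.

covariance of B and Y = 837.072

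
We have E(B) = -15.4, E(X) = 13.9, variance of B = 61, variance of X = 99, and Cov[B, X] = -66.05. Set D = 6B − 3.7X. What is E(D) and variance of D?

E(D) = 6·E(B) + (-3.7)·E(X) = 6·(-15.4) + (-3.7)·13.9 = -143.83.
variance of D = a²·variance of B + b²·variance of X + 2ab·Cov[B, X] with a = 6, b = -3.7.
= 6²·61 + (-3.7)²·99 + 2·6·(-3.7)·(-66.05)
= 2196 + 1355.31 + 2932.62 = 6483.93.

E(D) = -143.83, variance of D = 6483.93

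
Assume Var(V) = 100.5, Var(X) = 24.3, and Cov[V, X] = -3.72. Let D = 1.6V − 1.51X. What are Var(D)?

Var(D) = 330.66147

Var(D) = a²·Var(V) + b²·Var(X) + 2ab·Cov[V, X] with a = 1.6, b = -1.51.
= 1.6²·100.5 + (-1.51)²·24.3 + 2·1.6·(-1.51)·(-3.72)
= 257.28 + 55.40643 + 17.97504 = 330.66147.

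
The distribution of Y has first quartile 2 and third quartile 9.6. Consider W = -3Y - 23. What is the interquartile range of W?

IQR(W) = 22.8

IQR of Y = Q3 − Q1 = 9.6 − 2 = 7.6.
Under W = aY + b, IQR(W) = |a|·IQR(Y) = |-3|·7.6 = 22.8 (shifts cancel; spread scales by |a|).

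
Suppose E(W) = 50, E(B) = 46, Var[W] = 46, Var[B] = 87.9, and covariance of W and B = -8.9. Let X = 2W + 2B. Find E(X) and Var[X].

E(X) = 192, Var[X] = 464.4

E(X) = 2·E(W) + 2·E(B) = 2·50 + 2·46 = 192.
Var[X] = a²·Var[W] + b²·Var[B] + 2ab·covariance of W and B with a = 2, b = 2.
= 2²·46 + 2²·87.9 + 2·2·2·(-8.9)
= 184 + 351.6 + (-71.2) = 464.4.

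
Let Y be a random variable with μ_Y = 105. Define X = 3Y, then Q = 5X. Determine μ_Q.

μ_Q = 1575

μ_X = 3·105 = 315.
μ_Q = 5·315 = 1575.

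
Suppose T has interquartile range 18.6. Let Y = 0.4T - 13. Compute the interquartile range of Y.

Under Y = aT + b, IQR(Y) = |a|·IQR(T) = |0.4|·18.6 = 7.44 (shifts cancel; spread scales by |a|).

IQR(Y) = 7.44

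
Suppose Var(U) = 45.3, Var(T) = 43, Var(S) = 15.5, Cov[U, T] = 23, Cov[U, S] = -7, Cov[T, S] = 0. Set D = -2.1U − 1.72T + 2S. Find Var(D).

Var(D) = 613.9362

Var(D) = a²·Var(U) + b²·Var(T) + c²·Var(S) + 2ab·Cov[U, T] + 2ac·Cov[U, S] + 2bc·Cov[T, S], with a = -2.1, b = -1.72, c = 2.
= 199.773 + 127.2112 + 62 + 166.152 + 58.8 + 0
= 613.9362.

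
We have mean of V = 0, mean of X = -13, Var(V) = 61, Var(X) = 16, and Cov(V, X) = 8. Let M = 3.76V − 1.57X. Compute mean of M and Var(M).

mean of M = 20.41, Var(M) = 807.3808

mean of M = 3.76·mean of V + (-1.57)·mean of X = 3.76·0 + (-1.57)·(-13) = 20.41.
Var(M) = a²·Var(V) + b²·Var(X) + 2ab·Cov(V, X) with a = 3.76, b = -1.57.
= 3.76²·61 + (-1.57)²·16 + 2·3.76·(-1.57)·8
= 862.3936 + 39.4384 + (-94.4512) = 807.3808.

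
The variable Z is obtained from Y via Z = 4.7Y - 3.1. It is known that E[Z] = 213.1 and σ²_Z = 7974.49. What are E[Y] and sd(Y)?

E[Y] = 46, sd(Y) = 19

From Z = 4.7Y - 3.1: E[Z] = a·E[Y] + b, so E[Y] = (E[Z] − b)/a = (213.1 − (-3.1))/4.7 = 46.
sd(Z) = √7974.49 = 89.3.
sd(Z) = |a|·sd(Y), so sd(Y) = 89.3/|4.7| = 19.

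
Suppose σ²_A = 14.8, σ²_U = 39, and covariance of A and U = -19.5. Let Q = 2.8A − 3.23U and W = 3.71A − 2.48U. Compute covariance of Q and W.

By bilinearity, covariance of Q and W = ac·σ²_A + bd·σ²_U + (ad+bc)·covariance of A and U, with a=2.8, b=-3.23, c=3.71, d=-2.48.
ac·σ²_A = 2.8·3.71·14.8 = 153.7424
bd·σ²_U = (-3.23)·(-2.48)·39 = 312.4056
(ad+bc)·covariance of A and U = (-18.9273)·(-19.5) = 369.08235
covariance of Q and W = 153.7424 + 312.4056 + 369.08235 = 835.23035.

covariance of Q and W = 835.23035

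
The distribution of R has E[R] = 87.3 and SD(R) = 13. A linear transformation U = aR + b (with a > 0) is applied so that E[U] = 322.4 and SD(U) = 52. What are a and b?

SD(U) = a·SD(R) (a > 0), so a = 52/13 = 4.
E[U] = a·E[R] + b, so b = 322.4 − 4·87.3 = -26.8.

a = 4, b = -26.8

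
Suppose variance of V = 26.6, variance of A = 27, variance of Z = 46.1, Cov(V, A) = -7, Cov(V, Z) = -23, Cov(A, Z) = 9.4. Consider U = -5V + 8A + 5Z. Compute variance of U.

variance of U = a²·variance of V + b²·variance of A + c²·variance of Z + 2ab·Cov(V, A) + 2ac·Cov(V, Z) + 2bc·Cov(A, Z), with a = -5, b = 8, c = 5.
= 665 + 1728 + 1152.5 + 560 + 1150 + 752
= 6007.5.

variance of U = 6007.5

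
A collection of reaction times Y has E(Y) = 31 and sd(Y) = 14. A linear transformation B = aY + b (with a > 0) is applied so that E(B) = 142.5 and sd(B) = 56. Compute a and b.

a = 4, b = 18.5

sd(B) = a·sd(Y) (a > 0), so a = 56/14 = 4.
E(B) = a·E(Y) + b, so b = 142.5 − 4·31 = 18.5.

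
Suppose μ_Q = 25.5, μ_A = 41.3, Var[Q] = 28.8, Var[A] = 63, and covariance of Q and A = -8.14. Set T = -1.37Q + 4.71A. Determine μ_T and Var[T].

μ_T = (-1.37)·μ_Q + 4.71·μ_A = (-1.37)·25.5 + 4.71·41.3 = 159.588.
Var[T] = a²·Var[Q] + b²·Var[A] + 2ab·covariance of Q and A with a = -1.37, b = 4.71.
= (-1.37)²·28.8 + 4.71²·63 + 2·(-1.37)·4.71·(-8.14)
= 54.05472 + 1397.5983 + 105.049956 = 1556.702976.

μ_T = 159.588, Var[T] = 1556.702976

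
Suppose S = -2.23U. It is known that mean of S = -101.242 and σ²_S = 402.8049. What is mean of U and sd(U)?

mean of U = 45.4, sd(U) = 9

From S = -2.23U: mean of S = a·mean of U + b, so mean of U = (mean of S − b)/a = (-101.242 − 0)/(-2.23) = 45.4.
sd(S) = √402.8049 = 20.07.
sd(S) = |a|·sd(U), so sd(U) = 20.07/|-2.23| = 9.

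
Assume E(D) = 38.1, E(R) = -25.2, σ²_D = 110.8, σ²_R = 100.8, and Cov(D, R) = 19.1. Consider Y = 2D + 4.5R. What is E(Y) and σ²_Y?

E(Y) = 2·E(D) + 4.5·E(R) = 2·38.1 + 4.5·(-25.2) = -37.2.
σ²_Y = a²·σ²_D + b²·σ²_R + 2ab·Cov(D, R) with a = 2, b = 4.5.
= 2²·110.8 + 4.5²·100.8 + 2·2·4.5·19.1
= 443.2 + 2041.2 + 343.8 = 2828.2.

E(Y) = -37.2, σ²_Y = 2828.2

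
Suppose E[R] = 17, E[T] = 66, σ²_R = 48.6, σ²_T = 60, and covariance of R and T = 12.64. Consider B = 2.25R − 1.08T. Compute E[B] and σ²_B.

E[B] = -33.03, σ²_B = 254.5911

E[B] = 2.25·E[R] + (-1.08)·E[T] = 2.25·17 + (-1.08)·66 = -33.03.
σ²_B = a²·σ²_R + b²·σ²_T + 2ab·covariance of R and T with a = 2.25, b = -1.08.
= 2.25²·48.6 + (-1.08)²·60 + 2·2.25·(-1.08)·12.64
= 246.0375 + 69.984 + (-61.4304) = 254.5911.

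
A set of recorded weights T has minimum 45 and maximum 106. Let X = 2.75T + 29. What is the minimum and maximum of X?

min(X) = 152.75, max(X) = 320.5

a = 2.75 > 0, so min(X) = a·min(T)+b = 2.75·45 + 29 = 152.75 and max(X) = 2.75·106 + 29 = 320.5.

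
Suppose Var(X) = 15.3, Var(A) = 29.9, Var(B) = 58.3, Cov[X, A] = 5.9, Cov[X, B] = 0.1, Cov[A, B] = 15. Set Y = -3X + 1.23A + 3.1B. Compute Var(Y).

Var(Y) = a²·Var(X) + b²·Var(A) + c²·Var(B) + 2ab·Cov[X, A] + 2ac·Cov[X, B] + 2bc·Cov[A, B], with a = -3, b = 1.23, c = 3.1.
= 137.7 + 45.23571 + 560.263 + (-43.542) + (-1.86) + 114.39
= 812.18671.

Var(Y) = 812.18671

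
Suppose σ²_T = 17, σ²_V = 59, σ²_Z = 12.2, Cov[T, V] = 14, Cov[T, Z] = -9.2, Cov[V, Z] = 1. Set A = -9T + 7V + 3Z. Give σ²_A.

σ²_A = 3152.6

σ²_A = a²·σ²_T + b²·σ²_V + c²·σ²_Z + 2ab·Cov[T, V] + 2ac·Cov[T, Z] + 2bc·Cov[V, Z], with a = -9, b = 7, c = 3.
= 1377 + 2891 + 109.8 + (-1764) + 496.8 + 42
= 3152.6.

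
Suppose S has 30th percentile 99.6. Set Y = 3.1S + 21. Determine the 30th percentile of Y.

30th percentile of Y = 329.76

Since a = 3.1 > 0 the transformation is increasing, so the 30th percentile of Y = a·(P_{30} of S) + b = 3.1·99.6 + 21 = 329.76.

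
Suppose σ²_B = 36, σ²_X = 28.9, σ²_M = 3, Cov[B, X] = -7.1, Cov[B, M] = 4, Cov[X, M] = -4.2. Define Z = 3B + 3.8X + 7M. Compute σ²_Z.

σ²_Z = 670.996

σ²_Z = a²·σ²_B + b²·σ²_X + c²·σ²_M + 2ab·Cov[B, X] + 2ac·Cov[B, M] + 2bc·Cov[X, M], with a = 3, b = 3.8, c = 7.
= 324 + 417.316 + 147 + (-161.88) + 168 + (-223.44)
= 670.996.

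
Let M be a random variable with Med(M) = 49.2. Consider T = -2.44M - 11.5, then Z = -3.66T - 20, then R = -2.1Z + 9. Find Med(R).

Med(R) = -960.077928

Med(T) = (-2.44)·49.2 + (-11.5) = -131.548.
Med(Z) = (-3.66)·(-131.548) + (-20) = 461.46568.
Med(R) = (-2.1)·461.46568 + 9 = -960.077928.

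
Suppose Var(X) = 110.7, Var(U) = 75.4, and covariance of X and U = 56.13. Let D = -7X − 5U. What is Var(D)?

Var(D) = 11238.4

Var(D) = a²·Var(X) + b²·Var(U) + 2ab·covariance of X and U with a = -7, b = -5.
= (-7)²·110.7 + (-5)²·75.4 + 2·(-7)·(-5)·56.13
= 5424.3 + 1885 + 3929.1 = 11238.4.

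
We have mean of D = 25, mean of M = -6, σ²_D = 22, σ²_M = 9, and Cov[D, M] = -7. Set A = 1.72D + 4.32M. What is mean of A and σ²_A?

mean of A = 17.08, σ²_A = 129.0208

mean of A = 1.72·mean of D + 4.32·mean of M = 1.72·25 + 4.32·(-6) = 17.08.
σ²_A = a²·σ²_D + b²·σ²_M + 2ab·Cov[D, M] with a = 1.72, b = 4.32.
= 1.72²·22 + 4.32²·9 + 2·1.72·4.32·(-7)
= 65.0848 + 167.9616 + (-104.0256) = 129.0208.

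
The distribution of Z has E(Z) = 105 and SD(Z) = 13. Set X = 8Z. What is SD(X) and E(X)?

SD(X) = 104, E(X) = 840

X = 8Z is linear with a = 8, b = 0.
SD(X) = |a|·SD(Z) = |8|·13 = 104.
E(X) = a·E(Z) + b = 8·105 = 840.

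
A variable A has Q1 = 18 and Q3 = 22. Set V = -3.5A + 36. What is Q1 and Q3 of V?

a = -3.5 < 0 reverses order: Q1(V) comes from Q3(A), Q3(V) from Q1(A).
Q1(V) = (-3.5)·22 + 36 = -41; Q3(V) = (-3.5)·18 + 36 = -27.

Q1(V) = -41, Q3(V) = -27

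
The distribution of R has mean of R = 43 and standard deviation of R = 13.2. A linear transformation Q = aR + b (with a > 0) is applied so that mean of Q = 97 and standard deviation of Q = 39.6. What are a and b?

a = 3, b = -32

standard deviation of Q = a·standard deviation of R (a > 0), so a = 39.6/13.2 = 3.
mean of Q = a·mean of R + b, so b = 97 − 3·43 = -32.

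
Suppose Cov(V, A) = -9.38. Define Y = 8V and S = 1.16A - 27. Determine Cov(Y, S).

Cov(Y, S) = -87.0464

Cov(Y, S) = a·c·Cov(V, A) = 8·1.16·(-9.38) = -87.0464. Additive constants drop out.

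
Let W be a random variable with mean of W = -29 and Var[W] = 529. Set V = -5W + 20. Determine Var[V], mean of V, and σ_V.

V = -5W + 20 is linear with a = -5, b = 20.
Var[V] = a²·Var[W] = (-5)²·529 = 13225 (the additive constant 20 does not affect variance).
mean of V = a·mean of W + b = (-5)·(-29) + 20 = 165.
σ_W = √529 = 23.
σ_V = |a|·σ_W = |-5|·23 = 115.

Var[V] = 13225, mean of V = 165, σ_V = 115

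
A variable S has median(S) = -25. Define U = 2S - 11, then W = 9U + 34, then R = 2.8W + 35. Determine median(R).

median(R) = -1407

median(U) = 2·(-25) + (-11) = -61.
median(W) = 9·(-61) + 34 = -515.
median(R) = 2.8·(-515) + 35 = -1407.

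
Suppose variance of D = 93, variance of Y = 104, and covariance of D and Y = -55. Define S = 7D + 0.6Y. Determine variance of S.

variance of S = a²·variance of D + b²·variance of Y + 2ab·covariance of D and Y with a = 7, b = 0.6.
= 7²·93 + 0.6²·104 + 2·7·0.6·(-55)
= 4557 + 37.44 + (-462) = 4132.44.

variance of S = 4132.44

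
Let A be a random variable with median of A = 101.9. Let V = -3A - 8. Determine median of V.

median of V = -313.7

A linear map preserves order up to sign, so median of V = a·median of A + b = (-3)·101.9 + (-8) = -313.7.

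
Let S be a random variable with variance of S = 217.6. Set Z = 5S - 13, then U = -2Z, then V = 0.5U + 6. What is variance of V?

variance of V = 5440

variance of Z = 5²·217.6 = 5440.
variance of U = (-2)²·5440 = 21760.
variance of V = 0.5²·21760 = 5440.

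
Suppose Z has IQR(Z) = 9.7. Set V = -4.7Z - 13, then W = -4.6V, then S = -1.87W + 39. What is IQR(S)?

IQR(V) = |-4.7|·9.7 = 45.59.
IQR(W) = |-4.6|·45.59 = 209.714.
IQR(S) = |-1.87|·209.714 = 392.16518.

IQR(S) = 392.16518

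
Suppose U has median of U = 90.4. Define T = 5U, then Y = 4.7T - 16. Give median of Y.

median of T = 5·90.4 = 452.
median of Y = 4.7·452 + (-16) = 2108.4.

median of Y = 2108.4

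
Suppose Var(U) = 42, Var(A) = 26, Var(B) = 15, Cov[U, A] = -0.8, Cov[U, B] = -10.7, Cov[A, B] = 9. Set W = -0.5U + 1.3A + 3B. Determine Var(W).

Var(W) = a²·Var(U) + b²·Var(A) + c²·Var(B) + 2ab·Cov[U, A] + 2ac·Cov[U, B] + 2bc·Cov[A, B], with a = -0.5, b = 1.3, c = 3.
= 10.5 + 43.94 + 135 + 1.04 + 32.1 + 70.2
= 292.78.

Var(W) = 292.78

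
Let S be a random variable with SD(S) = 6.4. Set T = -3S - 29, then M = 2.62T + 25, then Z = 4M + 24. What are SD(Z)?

SD(T) = |-3|·6.4 = 19.2.
SD(M) = |2.62|·19.2 = 50.304.
SD(Z) = |4|·50.304 = 201.216.

SD(Z) = 201.216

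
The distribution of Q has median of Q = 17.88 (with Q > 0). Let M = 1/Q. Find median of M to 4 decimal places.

1/Q is monotone on this domain, so median of M = 1/(17.88) ≈ 0.0559.

median of M = 0.0559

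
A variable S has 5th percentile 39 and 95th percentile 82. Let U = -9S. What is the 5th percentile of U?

5th percentile of U = -738

Since a = -9 < 0 the transformation is decreasing, reversing order: the 5th percentile of U corresponds to the 95th percentile of S.
So P_{5}(U) = a·P_{95}(S) + b = (-9)·82 = -738.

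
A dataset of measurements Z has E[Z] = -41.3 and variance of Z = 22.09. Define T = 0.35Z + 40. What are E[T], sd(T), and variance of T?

E[T] = 25.545, sd(T) = 1.645, variance of T = 2.706025

T = 0.35Z + 40 is linear with a = 0.35, b = 40.
E[T] = a·E[Z] + b = 0.35·(-41.3) + 40 = 25.545.
sd(Z) = √22.09 = 4.7.
sd(T) = |a|·sd(Z) = |0.35|·4.7 = 1.645.
variance of T = a²·variance of Z = 0.35²·22.09 = 2.706025 (the additive constant 40 does not affect variance).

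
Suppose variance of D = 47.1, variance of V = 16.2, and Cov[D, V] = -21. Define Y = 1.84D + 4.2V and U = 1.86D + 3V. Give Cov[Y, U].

By bilinearity, Cov[Y, U] = ac·variance of D + bd·variance of V + (ad+bc)·Cov[D, V], with a=1.84, b=4.2, c=1.86, d=3.
ac·variance of D = 1.84·1.86·47.1 = 161.19504
bd·variance of V = 4.2·3·16.2 = 204.12
(ad+bc)·Cov[D, V] = (13.332)·(-21) = -279.972
Cov[Y, U] = 161.19504 + 204.12 + (-279.972) = 85.34304.

Cov[Y, U] = 85.34304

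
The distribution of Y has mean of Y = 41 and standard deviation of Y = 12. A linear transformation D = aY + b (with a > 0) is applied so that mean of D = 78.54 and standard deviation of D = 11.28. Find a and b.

standard deviation of D = a·standard deviation of Y (a > 0), so a = 11.28/12 = 0.94.
mean of D = a·mean of Y + b, so b = 78.54 − 0.94·41 = 40.

a = 0.94, b = 40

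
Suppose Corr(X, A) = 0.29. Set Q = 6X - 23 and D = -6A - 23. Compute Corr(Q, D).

Corr(Q, D) = -0.29

Linear rescalings preserve |correlation|; the slopes 6 and -6 have opposite signs, so the correlation flips sign: Corr(Q, D) = −Corr(X, A) = -0.29.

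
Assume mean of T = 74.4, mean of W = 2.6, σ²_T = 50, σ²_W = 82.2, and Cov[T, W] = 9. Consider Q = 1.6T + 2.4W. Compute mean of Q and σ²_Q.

mean of Q = 1.6·mean of T + 2.4·mean of W = 1.6·74.4 + 2.4·2.6 = 125.28.
σ²_Q = a²·σ²_T + b²·σ²_W + 2ab·Cov[T, W] with a = 1.6, b = 2.4.
= 1.6²·50 + 2.4²·82.2 + 2·1.6·2.4·9
= 128 + 473.472 + 69.12 = 670.592.

mean of Q = 125.28, σ²_Q = 670.592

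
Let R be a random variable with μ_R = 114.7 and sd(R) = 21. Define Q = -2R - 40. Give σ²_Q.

Q = -2R - 40 is linear with a = -2, b = -40.
σ²_R = 21² = 441.
σ²_Q = a²·σ²_R = (-2)²·441 = 1764 (the additive constant -40 does not affect variance).

σ²_Q = 1764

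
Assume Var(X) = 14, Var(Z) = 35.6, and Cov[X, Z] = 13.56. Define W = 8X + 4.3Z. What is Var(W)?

Var(W) = a²·Var(X) + b²·Var(Z) + 2ab·Cov[X, Z] with a = 8, b = 4.3.
= 8²·14 + 4.3²·35.6 + 2·8·4.3·13.56
= 896 + 658.244 + 932.928 = 2487.172.

Var(W) = 2487.172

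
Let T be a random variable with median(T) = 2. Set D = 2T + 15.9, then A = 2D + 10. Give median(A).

median(D) = 2·2 + 15.9 = 19.9.
median(A) = 2·19.9 + 10 = 49.8.

median(A) = 49.8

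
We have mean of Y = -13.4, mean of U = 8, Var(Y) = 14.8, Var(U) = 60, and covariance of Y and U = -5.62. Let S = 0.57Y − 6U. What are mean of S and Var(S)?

mean of S = -55.638, Var(S) = 2203.24932

mean of S = 0.57·mean of Y + (-6)·mean of U = 0.57·(-13.4) + (-6)·8 = -55.638.
Var(S) = a²·Var(Y) + b²·Var(U) + 2ab·covariance of Y and U with a = 0.57, b = -6.
= 0.57²·14.8 + (-6)²·60 + 2·0.57·(-6)·(-5.62)
= 4.80852 + 2160 + 38.4408 = 2203.24932.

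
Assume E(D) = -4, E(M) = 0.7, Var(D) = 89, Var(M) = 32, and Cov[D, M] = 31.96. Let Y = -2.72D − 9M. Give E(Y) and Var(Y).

E(Y) = (-2.72)·E(D) + (-9)·E(M) = (-2.72)·(-4) + (-9)·0.7 = 4.58.
Var(Y) = a²·Var(D) + b²·Var(M) + 2ab·Cov[D, M] with a = -2.72, b = -9.
= (-2.72)²·89 + (-9)²·32 + 2·(-2.72)·(-9)·31.96
= 658.4576 + 2592 + 1564.7616 = 4815.2192.

E(Y) = 4.58, Var(Y) = 4815.2192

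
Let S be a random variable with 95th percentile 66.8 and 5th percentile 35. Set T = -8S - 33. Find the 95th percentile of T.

95th percentile of T = -313

Since a = -8 < 0 the transformation is decreasing, reversing order: the 95th percentile of T corresponds to the 5th percentile of S.
So P_{95}(T) = a·P_{5}(S) + b = (-8)·35 + (-33) = -313.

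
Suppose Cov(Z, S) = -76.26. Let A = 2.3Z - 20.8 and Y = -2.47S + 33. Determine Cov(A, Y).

Cov(A, Y) = 433.23306

Cov(A, Y) = a·c·Cov(Z, S) = 2.3·(-2.47)·(-76.26) = 433.23306. Additive constants drop out.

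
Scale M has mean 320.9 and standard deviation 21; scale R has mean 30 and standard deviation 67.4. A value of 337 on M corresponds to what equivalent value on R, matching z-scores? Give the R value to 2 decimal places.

R = 81.67

z = (337 − 320.9)/21 ≈ 0.7667.
R = 30 + z·67.4 = 30 + (337 − 320.9)·67.4/21 ≈ 81.67.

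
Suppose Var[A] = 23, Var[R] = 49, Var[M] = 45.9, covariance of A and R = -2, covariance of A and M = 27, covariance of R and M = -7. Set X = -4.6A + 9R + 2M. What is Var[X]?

Var[X] = 4056.08

Var[X] = a²·Var[A] + b²·Var[R] + c²·Var[M] + 2ab·covariance of A and R + 2ac·covariance of A and M + 2bc·covariance of R and M, with a = -4.6, b = 9, c = 2.
= 486.68 + 3969 + 183.6 + 165.6 + (-496.8) + (-252)
= 4056.08.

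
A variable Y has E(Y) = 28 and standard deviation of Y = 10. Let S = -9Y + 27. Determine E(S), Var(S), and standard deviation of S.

E(S) = -225, Var(S) = 8100, standard deviation of S = 90

S = -9Y + 27 is linear with a = -9, b = 27.
E(S) = a·E(Y) + b = (-9)·28 + 27 = -225.
Var(Y) = 10² = 100.
Var(S) = a²·Var(Y) = (-9)²·100 = 8100 (the additive constant 27 does not affect variance).
standard deviation of S = |a|·standard deviation of Y = |-9|·10 = 90.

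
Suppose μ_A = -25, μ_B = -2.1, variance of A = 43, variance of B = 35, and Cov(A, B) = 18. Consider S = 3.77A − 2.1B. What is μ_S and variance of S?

μ_S = 3.77·μ_A + (-2.1)·μ_B = 3.77·(-25) + (-2.1)·(-2.1) = -89.84.
variance of S = a²·variance of A + b²·variance of B + 2ab·Cov(A, B) with a = 3.77, b = -2.1.
= 3.77²·43 + (-2.1)²·35 + 2·3.77·(-2.1)·18
= 611.1547 + 154.35 + (-285.012) = 480.4927.

μ_S = -89.84, variance of S = 480.4927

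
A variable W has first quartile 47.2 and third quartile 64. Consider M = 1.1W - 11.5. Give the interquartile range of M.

IQR(M) = 18.48

IQR of W = Q3 − Q1 = 64 − 47.2 = 16.8.
Under M = aW + b, IQR(M) = |a|·IQR(W) = |1.1|·16.8 = 18.48 (shifts cancel; spread scales by |a|).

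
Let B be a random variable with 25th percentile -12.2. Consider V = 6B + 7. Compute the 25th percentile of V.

Since a = 6 > 0 the transformation is increasing, so the 25th percentile of V = a·(P_{25} of B) + b = 6·(-12.2) + 7 = -66.2.

25th percentile of V = -66.2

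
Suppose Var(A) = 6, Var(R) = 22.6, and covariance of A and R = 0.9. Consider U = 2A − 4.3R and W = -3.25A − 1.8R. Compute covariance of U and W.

By bilinearity, covariance of U and W = ac·Var(A) + bd·Var(R) + (ad+bc)·covariance of A and R, with a=2, b=-4.3, c=-3.25, d=-1.8.
ac·Var(A) = 2·(-3.25)·6 = -39
bd·Var(R) = (-4.3)·(-1.8)·22.6 = 174.924
(ad+bc)·covariance of A and R = (10.375)·0.9 = 9.3375
covariance of U and W = -39 + 174.924 + 9.3375 = 145.2615.

covariance of U and W = 145.2615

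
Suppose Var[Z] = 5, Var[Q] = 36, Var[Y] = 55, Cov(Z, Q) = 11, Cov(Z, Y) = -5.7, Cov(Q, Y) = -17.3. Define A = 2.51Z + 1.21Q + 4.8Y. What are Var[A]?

Var[A] = a²·Var[Z] + b²·Var[Q] + c²·Var[Y] + 2ab·Cov(Z, Q) + 2ac·Cov(Z, Y) + 2bc·Cov(Q, Y), with a = 2.51, b = 1.21, c = 4.8.
= 31.5005 + 52.7076 + 1267.2 + 66.8162 + (-137.3472) + (-200.9568)
= 1079.9203.

Var[A] = 1079.9203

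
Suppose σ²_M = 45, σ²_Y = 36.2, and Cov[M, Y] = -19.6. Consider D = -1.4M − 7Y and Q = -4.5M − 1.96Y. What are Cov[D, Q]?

By bilinearity, Cov[D, Q] = ac·σ²_M + bd·σ²_Y + (ad+bc)·Cov[M, Y], with a=-1.4, b=-7, c=-4.5, d=-1.96.
ac·σ²_M = (-1.4)·(-4.5)·45 = 283.5
bd·σ²_Y = (-7)·(-1.96)·36.2 = 496.664
(ad+bc)·Cov[M, Y] = (34.244)·(-19.6) = -671.1824
Cov[D, Q] = 283.5 + 496.664 + (-671.1824) = 108.9816.

Cov[D, Q] = 108.9816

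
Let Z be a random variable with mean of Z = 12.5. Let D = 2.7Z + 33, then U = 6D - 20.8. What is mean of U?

mean of U = 379.7

mean of D = 2.7·12.5 + 33 = 66.75.
mean of U = 6·66.75 + (-20.8) = 379.7.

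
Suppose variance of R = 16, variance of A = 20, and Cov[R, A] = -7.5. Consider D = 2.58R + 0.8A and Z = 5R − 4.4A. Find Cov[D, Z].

Cov[D, Z] = 191.14

By bilinearity, Cov[D, Z] = ac·variance of R + bd·variance of A + (ad+bc)·Cov[R, A], with a=2.58, b=0.8, c=5, d=-4.4.
ac·variance of R = 2.58·5·16 = 206.4
bd·variance of A = 0.8·(-4.4)·20 = -70.4
(ad+bc)·Cov[R, A] = (-7.352)·(-7.5) = 55.14
Cov[D, Z] = 206.4 + (-70.4) + 55.14 = 191.14.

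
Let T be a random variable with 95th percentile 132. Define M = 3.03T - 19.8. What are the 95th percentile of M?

Since a = 3.03 > 0 the transformation is increasing, so the 95th percentile of M = a·(P_{95} of T) + b = 3.03·132 + (-19.8) = 380.16.

95th percentile of M = 380.16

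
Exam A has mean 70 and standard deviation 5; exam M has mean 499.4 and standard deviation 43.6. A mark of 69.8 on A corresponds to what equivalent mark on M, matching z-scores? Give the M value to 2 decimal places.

M = 497.66

z = (69.8 − 70)/5 = -0.04.
M = 499.4 + z·43.6 = 499.4 + (69.8 − 70)·43.6/5 ≈ 497.66.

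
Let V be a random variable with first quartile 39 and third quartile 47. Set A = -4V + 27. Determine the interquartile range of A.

IQR of V = Q3 − Q1 = 47 − 39 = 8.
Under A = aV + b, IQR(A) = |a|·IQR(V) = |-4|·8 = 32 (shifts cancel; spread scales by |a|).

IQR(A) = 32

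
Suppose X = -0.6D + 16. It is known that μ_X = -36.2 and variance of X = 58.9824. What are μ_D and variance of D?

From X = -0.6D + 16: μ_X = a·μ_D + b, so μ_D = (μ_X − b)/a = (-36.2 − 16)/(-0.6) = 87.
variance of X = a²·variance of D, so variance of D = 58.9824/(-0.6)² = 163.84.

μ_D = 87, variance of D = 163.84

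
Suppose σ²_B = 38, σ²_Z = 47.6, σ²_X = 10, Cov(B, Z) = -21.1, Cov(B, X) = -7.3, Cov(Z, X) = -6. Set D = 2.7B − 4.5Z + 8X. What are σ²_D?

σ²_D = 2510.29

σ²_D = a²·σ²_B + b²·σ²_Z + c²·σ²_X + 2ab·Cov(B, Z) + 2ac·Cov(B, X) + 2bc·Cov(Z, X), with a = 2.7, b = -4.5, c = 8.
= 277.02 + 963.9 + 640 + 512.73 + (-315.36) + 432
= 2510.29.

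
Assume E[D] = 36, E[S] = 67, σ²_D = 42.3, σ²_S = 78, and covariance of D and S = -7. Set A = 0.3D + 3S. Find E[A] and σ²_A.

E[A] = 0.3·E[D] + 3·E[S] = 0.3·36 + 3·67 = 211.8.
σ²_A = a²·σ²_D + b²·σ²_S + 2ab·covariance of D and S with a = 0.3, b = 3.
= 0.3²·42.3 + 3²·78 + 2·0.3·3·(-7)
= 3.807 + 702 + (-12.6) = 693.207.

E[A] = 211.8, σ²_A = 693.207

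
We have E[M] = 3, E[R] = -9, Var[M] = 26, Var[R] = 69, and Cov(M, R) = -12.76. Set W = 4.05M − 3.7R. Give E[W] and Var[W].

E[W] = 4.05·E[M] + (-3.7)·E[R] = 4.05·3 + (-3.7)·(-9) = 45.45.
Var[W] = a²·Var[M] + b²·Var[R] + 2ab·Cov(M, R) with a = 4.05, b = -3.7.
= 4.05²·26 + (-3.7)²·69 + 2·4.05·(-3.7)·(-12.76)
= 426.465 + 944.61 + 382.4172 = 1753.4922.

E[W] = 45.45, Var[W] = 1753.4922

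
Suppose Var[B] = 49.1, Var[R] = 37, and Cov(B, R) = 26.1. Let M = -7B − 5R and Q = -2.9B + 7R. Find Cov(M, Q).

Cov(M, Q) = -1198.72

By bilinearity, Cov(M, Q) = ac·Var[B] + bd·Var[R] + (ad+bc)·Cov(B, R), with a=-7, b=-5, c=-2.9, d=7.
ac·Var[B] = (-7)·(-2.9)·49.1 = 996.73
bd·Var[R] = (-5)·7·37 = -1295
(ad+bc)·Cov(B, R) = (-34.5)·26.1 = -900.45
Cov(M, Q) = 996.73 + (-1295) + (-900.45) = -1198.72.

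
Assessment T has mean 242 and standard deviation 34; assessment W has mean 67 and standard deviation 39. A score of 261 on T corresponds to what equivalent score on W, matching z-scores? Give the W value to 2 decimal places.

W = 88.79

z = (261 − 242)/34 ≈ 0.5588.
W = 67 + z·39 = 67 + (261 − 242)·39/34 ≈ 88.79.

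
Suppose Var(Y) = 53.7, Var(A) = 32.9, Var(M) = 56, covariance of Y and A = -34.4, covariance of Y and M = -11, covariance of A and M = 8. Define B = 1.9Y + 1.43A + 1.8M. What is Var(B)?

Var(B) = 221.58861

Var(B) = a²·Var(Y) + b²·Var(A) + c²·Var(M) + 2ab·covariance of Y and A + 2ac·covariance of Y and M + 2bc·covariance of A and M, with a = 1.9, b = 1.43, c = 1.8.
= 193.857 + 67.27721 + 181.44 + (-186.9296) + (-75.24) + 41.184
= 221.58861.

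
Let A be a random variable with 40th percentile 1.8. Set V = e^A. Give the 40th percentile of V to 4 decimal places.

e^A is increasing, so P_{40}(V) = g(P_{40}(A)) ≈ 6.0496.

40th percentile of V = 6.0496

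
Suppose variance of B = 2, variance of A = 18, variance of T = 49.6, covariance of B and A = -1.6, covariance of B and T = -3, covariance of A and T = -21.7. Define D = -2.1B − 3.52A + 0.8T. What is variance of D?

variance of D = a²·variance of B + b²·variance of A + c²·variance of T + 2ab·covariance of B and A + 2ac·covariance of B and T + 2bc·covariance of A and T, with a = -2.1, b = -3.52, c = 0.8.
= 8.82 + 223.0272 + 31.744 + (-23.6544) + 10.08 + 122.2144
= 372.2312.

variance of D = 372.2312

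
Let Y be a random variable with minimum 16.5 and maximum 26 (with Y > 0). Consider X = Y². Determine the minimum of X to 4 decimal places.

Y² is increasing on this domain, so min(X) comes from min(Y) = 16.5: min(X) = square(16.5) = 272.25.

min(X) = 272.25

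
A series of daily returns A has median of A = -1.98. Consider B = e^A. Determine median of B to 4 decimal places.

e^A is monotone on this domain, so median of B = exp(-1.98) ≈ 0.1381.

median of B = 0.1381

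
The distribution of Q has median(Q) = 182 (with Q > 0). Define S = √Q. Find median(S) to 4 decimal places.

√Q is monotone on this domain, so median(S) = √(182) ≈ 13.4907.

median(S) = 13.4907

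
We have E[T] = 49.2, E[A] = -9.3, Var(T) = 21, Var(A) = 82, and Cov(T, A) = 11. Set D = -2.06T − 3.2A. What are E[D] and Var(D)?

E[D] = (-2.06)·E[T] + (-3.2)·E[A] = (-2.06)·49.2 + (-3.2)·(-9.3) = -71.592.
Var(D) = a²·Var(T) + b²·Var(A) + 2ab·Cov(T, A) with a = -2.06, b = -3.2.
= (-2.06)²·21 + (-3.2)²·82 + 2·(-2.06)·(-3.2)·11
= 89.1156 + 839.68 + 145.024 = 1073.8196.

E[D] = -71.592, Var(D) = 1073.8196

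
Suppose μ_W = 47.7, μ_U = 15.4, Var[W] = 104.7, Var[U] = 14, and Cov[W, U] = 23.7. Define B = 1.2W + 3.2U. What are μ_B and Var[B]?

μ_B = 1.2·μ_W + 3.2·μ_U = 1.2·47.7 + 3.2·15.4 = 106.52.
Var[B] = a²·Var[W] + b²·Var[U] + 2ab·Cov[W, U] with a = 1.2, b = 3.2.
= 1.2²·104.7 + 3.2²·14 + 2·1.2·3.2·23.7
= 150.768 + 143.36 + 182.016 = 476.144.

μ_B = 106.52, Var[B] = 476.144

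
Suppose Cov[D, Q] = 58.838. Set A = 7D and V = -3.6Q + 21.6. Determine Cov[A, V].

Cov[A, V] = a·c·Cov[D, Q] = 7·(-3.6)·58.838 = -1482.7176. Additive constants drop out.

Cov[A, V] = -1482.7176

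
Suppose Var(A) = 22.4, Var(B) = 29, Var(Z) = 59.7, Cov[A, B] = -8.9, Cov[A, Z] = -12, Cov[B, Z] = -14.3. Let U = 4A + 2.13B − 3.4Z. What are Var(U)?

Var(U) = a²·Var(A) + b²·Var(B) + c²·Var(Z) + 2ab·Cov[A, B] + 2ac·Cov[A, Z] + 2bc·Cov[B, Z], with a = 4, b = 2.13, c = -3.4.
= 358.4 + 131.5701 + 690.132 + (-151.656) + 326.4 + 207.1212
= 1561.9673.

Var(U) = 1561.9673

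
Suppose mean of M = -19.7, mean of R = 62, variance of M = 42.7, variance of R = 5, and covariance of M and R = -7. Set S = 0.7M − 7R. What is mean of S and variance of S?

mean of S = -447.79, variance of S = 334.523

mean of S = 0.7·mean of M + (-7)·mean of R = 0.7·(-19.7) + (-7)·62 = -447.79.
variance of S = a²·variance of M + b²·variance of R + 2ab·covariance of M and R with a = 0.7, b = -7.
= 0.7²·42.7 + (-7)²·5 + 2·0.7·(-7)·(-7)
= 20.923 + 245 + 68.6 = 334.523.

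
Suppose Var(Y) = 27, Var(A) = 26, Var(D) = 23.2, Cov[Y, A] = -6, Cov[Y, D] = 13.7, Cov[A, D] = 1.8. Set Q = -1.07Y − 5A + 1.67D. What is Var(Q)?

Var(Q) = a²·Var(Y) + b²·Var(A) + c²·Var(D) + 2ab·Cov[Y, A] + 2ac·Cov[Y, D] + 2bc·Cov[A, D], with a = -1.07, b = -5, c = 1.67.
= 30.9123 + 650 + 64.70248 + (-64.2) + (-48.96106) + (-30.06)
= 602.39372.

Var(Q) = 602.39372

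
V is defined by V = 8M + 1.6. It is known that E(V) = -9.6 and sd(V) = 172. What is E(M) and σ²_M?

E(M) = -1.4, σ²_M = 462.25

From V = 8M + 1.6: E(V) = a·E(M) + b, so E(M) = (E(V) − b)/a = (-9.6 − 1.6)/8 = -1.4.
σ²_V = 172² = 29584.
σ²_V = a²·σ²_M, so σ²_M = 29584/8² = 462.25.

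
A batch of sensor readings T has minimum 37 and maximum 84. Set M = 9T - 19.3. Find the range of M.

Range(M) = 423

Range of T = 84 − 37 = 47.
Range(M) = |a|·Range(T) = |9|·47 = 423.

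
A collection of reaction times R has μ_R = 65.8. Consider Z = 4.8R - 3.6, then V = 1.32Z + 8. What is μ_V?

μ_V = 420.1568

μ_Z = 4.8·65.8 + (-3.6) = 312.24.
μ_V = 1.32·312.24 + 8 = 420.1568.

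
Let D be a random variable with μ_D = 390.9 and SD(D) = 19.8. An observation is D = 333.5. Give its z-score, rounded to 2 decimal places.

z = -2.90

z = (D − μ_D) / SD(D) = (333.5 − 390.9) / 19.8 ≈ -2.90.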